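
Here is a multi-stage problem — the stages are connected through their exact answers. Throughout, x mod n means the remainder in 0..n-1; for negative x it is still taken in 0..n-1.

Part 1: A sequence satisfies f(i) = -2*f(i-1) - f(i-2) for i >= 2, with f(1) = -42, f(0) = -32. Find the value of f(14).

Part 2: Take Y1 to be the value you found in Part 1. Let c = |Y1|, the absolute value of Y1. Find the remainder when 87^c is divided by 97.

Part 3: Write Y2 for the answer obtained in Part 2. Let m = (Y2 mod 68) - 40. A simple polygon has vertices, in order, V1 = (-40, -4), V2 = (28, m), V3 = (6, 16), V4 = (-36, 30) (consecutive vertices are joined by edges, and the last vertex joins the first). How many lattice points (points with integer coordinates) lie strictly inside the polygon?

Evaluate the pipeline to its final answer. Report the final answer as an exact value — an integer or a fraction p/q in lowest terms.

Part 1: f(2) = -2*(-42) - 1*(-32) = 116; iterating: f(2)=116, f(3)=-190, f(4)=264, f(5)=-338, f(6)=412, f(7)=-486, f(8)=560, f(9)=-634, f(10)=708, f(11)=-782, f(12)=856, f(13)=-930, f(14)=1004; answer 1004
Part 2: Y1 = 1004; c = 1004; squarings mod 97: 87^1=87, 87^2=3, 87^4=9, 87^8=81, 87^16=62, 87^32=61, 87^64=35, 87^128=61, 87^256=35, 87^512=61; 87^1004 = 87^4 * 87^8 * 87^32 * 87^64 * 87^128 * 87^256 * 87^512 = 43 (mod 97); answer 43
Part 3: Y2 = 43; m = 3; cross terms: (-40*3 - 28*-4)=-8, (28*16 - 6*3)=430, (6*30 - -36*16)=756, (-36*-4 - -40*30)=1344; twice the area = |2522| = 2522; area = 1261; boundary points = 1 + 1 + 14 + 2 = 18; strictly interior points = area - boundary/2 + 1 = 1253; answer 1253

1253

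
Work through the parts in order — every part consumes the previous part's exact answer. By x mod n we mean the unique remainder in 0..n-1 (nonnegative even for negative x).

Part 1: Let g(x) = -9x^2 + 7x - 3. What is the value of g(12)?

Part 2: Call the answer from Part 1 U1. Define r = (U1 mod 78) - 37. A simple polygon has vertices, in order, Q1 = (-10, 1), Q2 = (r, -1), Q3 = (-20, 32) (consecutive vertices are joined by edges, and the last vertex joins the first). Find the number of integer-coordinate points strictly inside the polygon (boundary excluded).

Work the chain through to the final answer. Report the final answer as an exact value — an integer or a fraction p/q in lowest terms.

82

Part 1: -9*(12)^2 + 7*(12)^1 - 3 = (-1296) + (84) + (-3) = -1215; answer -1215
Part 2: U1 = -1215; r = -4; cross terms: (-10*-1 - -4*1)=14, (-4*32 - -20*-1)=-148, (-20*1 - -10*32)=300; twice the area = |166| = 166; area = 83; boundary points = 2 + 1 + 1 = 4; strictly interior points = area - boundary/2 + 1 = 82; answer 82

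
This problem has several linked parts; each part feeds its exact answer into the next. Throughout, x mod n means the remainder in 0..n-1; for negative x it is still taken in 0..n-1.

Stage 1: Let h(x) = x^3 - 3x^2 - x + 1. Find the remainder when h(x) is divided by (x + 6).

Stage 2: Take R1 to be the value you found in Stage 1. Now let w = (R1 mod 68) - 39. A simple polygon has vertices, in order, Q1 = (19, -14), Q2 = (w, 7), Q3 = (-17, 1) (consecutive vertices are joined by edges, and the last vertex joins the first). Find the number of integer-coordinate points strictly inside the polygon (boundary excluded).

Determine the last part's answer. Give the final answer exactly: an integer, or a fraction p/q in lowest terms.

111

Stage 1: remainder = value at the root: 1*(-6)^3 - 3*(-6)^2 - 1*(-6)^1 + 1 = (-216) + (-108) + (6) + (1) = -317; answer -317
Stage 2: R1 = -317; w = -16; cross terms: (19*7 - -16*-14)=-91, (-16*1 - -17*7)=103, (-17*-14 - 19*1)=219; twice the area = |231| = 231; area = 231/2; boundary points = 7 + 1 + 3 = 11; strictly interior points = area - boundary/2 + 1 = 111; answer 111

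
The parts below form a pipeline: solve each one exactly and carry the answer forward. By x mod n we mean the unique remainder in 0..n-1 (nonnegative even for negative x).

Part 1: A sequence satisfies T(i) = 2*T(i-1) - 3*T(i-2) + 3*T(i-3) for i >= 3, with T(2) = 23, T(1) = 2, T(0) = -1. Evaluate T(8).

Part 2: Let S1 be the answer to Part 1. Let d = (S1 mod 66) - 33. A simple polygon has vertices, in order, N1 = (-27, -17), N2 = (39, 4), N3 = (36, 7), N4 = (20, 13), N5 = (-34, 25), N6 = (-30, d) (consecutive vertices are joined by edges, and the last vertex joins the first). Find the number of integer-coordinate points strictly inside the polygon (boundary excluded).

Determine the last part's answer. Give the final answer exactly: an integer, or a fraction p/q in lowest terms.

1603

Part 1: T(3) = 2*(23) - 3*(2) + 3*(-1) = 37; iterating: T(3)=37, T(4)=11, T(5)=-20, T(6)=38, T(7)=169, T(8)=164; answer 164
Part 2: S1 = 164; d = -1; cross terms: (-27*4 - 39*-17)=555, (39*7 - 36*4)=129, (36*13 - 20*7)=328, (20*25 - -34*13)=942, (-34*-1 - -30*25)=784, (-30*-17 - -27*-1)=483; twice the area = |3221| = 3221; area = 3221/2; boundary points = 3 + 3 + 2 + 6 + 2 + 1 = 17; strictly interior points = area - boundary/2 + 1 = 1603; answer 1603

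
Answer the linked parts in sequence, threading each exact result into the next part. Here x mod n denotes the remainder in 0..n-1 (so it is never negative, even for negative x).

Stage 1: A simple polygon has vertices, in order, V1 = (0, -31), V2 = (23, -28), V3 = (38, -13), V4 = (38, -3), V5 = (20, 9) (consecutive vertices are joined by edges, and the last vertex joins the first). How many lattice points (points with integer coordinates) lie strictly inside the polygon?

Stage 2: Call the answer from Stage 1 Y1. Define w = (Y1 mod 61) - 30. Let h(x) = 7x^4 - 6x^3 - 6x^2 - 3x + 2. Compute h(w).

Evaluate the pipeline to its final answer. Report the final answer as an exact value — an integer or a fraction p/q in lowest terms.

Stage 1: cross terms: (0*-28 - 23*-31)=713, (23*-13 - 38*-28)=765, (38*-3 - 38*-13)=380, (38*9 - 20*-3)=402, (20*-31 - 0*9)=-620; twice the area = |1640| = 1640; area = 820; boundary points = 1 + 15 + 10 + 6 + 20 = 52; strictly interior points = area - boundary/2 + 1 = 795; answer 795
Stage 2: Y1 = 795; w = -28; 7*(-28)^4 - 6*(-28)^3 - 6*(-28)^2 - 3*(-28)^1 + 2 = (4302592) + (131712) + (-4704) + (84) + (2) = 4429686; answer 4429686

4429686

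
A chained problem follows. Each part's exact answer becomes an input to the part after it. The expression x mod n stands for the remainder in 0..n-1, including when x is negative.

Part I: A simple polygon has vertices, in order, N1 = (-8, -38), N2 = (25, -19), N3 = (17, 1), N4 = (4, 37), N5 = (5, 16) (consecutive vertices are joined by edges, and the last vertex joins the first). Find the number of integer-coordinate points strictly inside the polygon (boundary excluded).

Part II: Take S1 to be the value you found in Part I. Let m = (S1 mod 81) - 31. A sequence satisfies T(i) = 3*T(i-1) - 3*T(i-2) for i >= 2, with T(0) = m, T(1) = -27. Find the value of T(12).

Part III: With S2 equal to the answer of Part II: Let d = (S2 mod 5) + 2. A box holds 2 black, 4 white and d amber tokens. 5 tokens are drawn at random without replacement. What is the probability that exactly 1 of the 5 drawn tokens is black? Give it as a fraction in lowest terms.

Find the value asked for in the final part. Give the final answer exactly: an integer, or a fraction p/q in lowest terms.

35/66

Part I: cross terms: (-8*-19 - 25*-38)=1102, (25*1 - 17*-19)=348, (17*37 - 4*1)=625, (4*16 - 5*37)=-121, (5*-38 - -8*16)=-62; twice the area = |1892| = 1892; area = 946; boundary points = 1 + 4 + 1 + 1 + 1 = 8; strictly interior points = area - boundary/2 + 1 = 943; answer 943
Part II: S1 = 943; m = 21; T(2) = 3*(-27) - 3*(21) = -144; iterating: T(2)=-144, T(3)=-351, T(4)=-621, T(5)=-810, T(6)=-567, T(7)=729, T(8)=3888, T(9)=9477, T(10)=16767, T(11)=21870, T(12)=15309; answer 15309
Part III: S2 = 15309; d = 6; total draws C(12,5) = 792; favorable C(2,1)*C(10,4) = 420; P = 35/66; answer 35/66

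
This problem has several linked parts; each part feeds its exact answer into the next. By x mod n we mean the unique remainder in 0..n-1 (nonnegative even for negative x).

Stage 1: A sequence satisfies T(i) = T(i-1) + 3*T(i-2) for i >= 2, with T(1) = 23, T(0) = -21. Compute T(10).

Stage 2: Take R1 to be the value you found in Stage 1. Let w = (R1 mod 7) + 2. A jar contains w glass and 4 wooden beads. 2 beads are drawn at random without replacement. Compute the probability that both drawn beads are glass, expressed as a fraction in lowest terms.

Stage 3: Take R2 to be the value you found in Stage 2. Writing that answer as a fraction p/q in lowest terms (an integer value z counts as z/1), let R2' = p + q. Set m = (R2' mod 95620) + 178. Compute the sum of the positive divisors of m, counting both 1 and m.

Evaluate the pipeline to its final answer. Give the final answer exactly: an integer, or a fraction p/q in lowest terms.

384

Stage 1: T(2) = 1*(23) + 3*(-21) = -40; iterating: T(2)=-40, T(3)=29, T(4)=-91, T(5)=-4, T(6)=-277, T(7)=-289, T(8)=-1120, T(9)=-1987, T(10)=-5347; answer -5347
Stage 2: R1 = -5347; w = 3; total draws C(7,2) = 21; favorable C(3,2) = 3; P = 1/7; answer 1/7
Stage 3: R2 = 1/7; threaded value p + q = 8; m = 186; 186 = 2 * 3 * 31; sigma = (1 + 2) * (1 + 3) * (1 + 31) = 3 * 4 * 32 = 384; answer 384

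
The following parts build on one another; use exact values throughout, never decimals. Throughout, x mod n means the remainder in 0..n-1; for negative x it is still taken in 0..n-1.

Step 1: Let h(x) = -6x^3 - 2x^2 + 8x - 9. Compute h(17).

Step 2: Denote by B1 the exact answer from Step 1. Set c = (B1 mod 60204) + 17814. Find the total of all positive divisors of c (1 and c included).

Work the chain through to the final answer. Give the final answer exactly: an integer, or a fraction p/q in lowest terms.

50640

Step 1: -6*(17)^3 - 2*(17)^2 + 8*(17)^1 - 9 = (-29478) + (-578) + (136) + (-9) = -29929; answer -29929
Step 2: B1 = -29929; c = 48089; 48089 = 19 * 2531; sigma = (1 + 19) * (1 + 2531) = 20 * 2532 = 50640; answer 50640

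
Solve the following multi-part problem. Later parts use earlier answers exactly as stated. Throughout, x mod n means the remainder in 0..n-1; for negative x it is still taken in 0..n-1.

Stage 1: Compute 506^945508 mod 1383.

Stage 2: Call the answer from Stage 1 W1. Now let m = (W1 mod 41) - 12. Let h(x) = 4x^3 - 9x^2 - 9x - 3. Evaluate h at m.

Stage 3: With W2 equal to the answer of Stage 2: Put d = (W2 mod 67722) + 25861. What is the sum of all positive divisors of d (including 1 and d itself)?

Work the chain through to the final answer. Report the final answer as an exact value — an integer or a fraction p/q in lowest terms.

Stage 1: squarings mod 1383: 506^1=506, 506^2=181, 506^4=952, 506^8=439, 506^16=484, 506^32=529, 506^64=475, 506^128=196, 506^256=1075, 506^512=820, 506^1024=262, 506^2048=877, 506^4096=181, 506^8192=952, 506^16384=439, 506^32768=484, 506^65536=529, 506^131072=475, 506^262144=196, 506^524288=1075; 506^945508 = 506^4 * 506^32 * 506^64 * 506^256 * 506^1024 * 506^2048 * 506^8192 * 506^16384 * 506^131072 * 506^262144 * 506^524288 = 877 (mod 1383); answer 877
Stage 2: W1 = 877; m = 4; 4*(4)^3 - 9*(4)^2 - 9*(4)^1 - 3 = (256) + (-144) + (-36) + (-3) = 73; answer 73
Stage 3: W2 = 73; d = 25934; 25934 = 2 * 12967; sigma = (1 + 2) * (1 + 12967) = 3 * 12968 = 38904; answer 38904

38904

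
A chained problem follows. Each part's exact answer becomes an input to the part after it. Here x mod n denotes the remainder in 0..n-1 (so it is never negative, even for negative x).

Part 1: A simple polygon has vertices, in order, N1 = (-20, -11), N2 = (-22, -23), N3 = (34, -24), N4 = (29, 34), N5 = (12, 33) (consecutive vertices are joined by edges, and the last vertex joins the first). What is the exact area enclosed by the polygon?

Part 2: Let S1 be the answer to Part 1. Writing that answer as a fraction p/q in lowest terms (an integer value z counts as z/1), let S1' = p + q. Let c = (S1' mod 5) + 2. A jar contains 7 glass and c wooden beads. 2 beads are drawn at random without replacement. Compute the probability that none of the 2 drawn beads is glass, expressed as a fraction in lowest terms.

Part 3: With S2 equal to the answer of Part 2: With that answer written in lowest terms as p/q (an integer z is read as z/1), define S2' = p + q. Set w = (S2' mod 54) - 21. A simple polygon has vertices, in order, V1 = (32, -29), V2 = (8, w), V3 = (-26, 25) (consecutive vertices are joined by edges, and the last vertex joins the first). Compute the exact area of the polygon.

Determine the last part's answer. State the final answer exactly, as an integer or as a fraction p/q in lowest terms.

Part 1: cross terms: (-20*-23 - -22*-11)=218, (-22*-24 - 34*-23)=1310, (34*34 - 29*-24)=1852, (29*33 - 12*34)=549, (12*-11 - -20*33)=528; twice the area = |4457| = 4457; area = 4457/2; answer 4457/2
Part 2: S1 = 4457/2; threaded value p + q = 4459; c = 6; total draws C(13,2) = 78; favorable C(6,2) = 15; P = 5/26; answer 5/26
Part 3: S2 = 5/26; threaded value p + q = 31; w = 10; cross terms: (32*10 - 8*-29)=552, (8*25 - -26*10)=460, (-26*-29 - 32*25)=-46; twice the area = |966| = 966; area = 483; answer 483

483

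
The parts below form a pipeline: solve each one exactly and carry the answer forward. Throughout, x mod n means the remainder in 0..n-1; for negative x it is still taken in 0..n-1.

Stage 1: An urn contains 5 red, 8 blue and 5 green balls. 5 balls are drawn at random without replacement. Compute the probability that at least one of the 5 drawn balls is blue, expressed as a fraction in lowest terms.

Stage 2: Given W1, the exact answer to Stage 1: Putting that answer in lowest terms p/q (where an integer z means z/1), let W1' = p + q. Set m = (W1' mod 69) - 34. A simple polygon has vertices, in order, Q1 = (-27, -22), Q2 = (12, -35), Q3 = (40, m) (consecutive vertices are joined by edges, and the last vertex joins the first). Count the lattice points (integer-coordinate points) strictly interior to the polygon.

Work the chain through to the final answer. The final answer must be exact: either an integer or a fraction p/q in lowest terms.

1500

Stage 1: total draws C(18,5) = 8568; complement C(10,5) = 252; favorable 8568 - 252 = 8316; P = 33/34; answer 33/34
Stage 2: W1 = 33/34; threaded value p + q = 67; m = 33; cross terms: (-27*-35 - 12*-22)=1209, (12*33 - 40*-35)=1796, (40*-22 - -27*33)=11; twice the area = |3016| = 3016; area = 1508; boundary points = 13 + 4 + 1 = 18; strictly interior points = area - boundary/2 + 1 = 1500; answer 1500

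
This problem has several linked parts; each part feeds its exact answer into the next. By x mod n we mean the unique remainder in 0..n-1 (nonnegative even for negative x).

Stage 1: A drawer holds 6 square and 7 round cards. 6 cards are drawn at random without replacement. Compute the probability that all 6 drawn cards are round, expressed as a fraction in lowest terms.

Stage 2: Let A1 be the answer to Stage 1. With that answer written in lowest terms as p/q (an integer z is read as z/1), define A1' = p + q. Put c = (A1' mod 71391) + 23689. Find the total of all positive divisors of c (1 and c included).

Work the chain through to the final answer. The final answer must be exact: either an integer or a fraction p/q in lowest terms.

Stage 1: total draws C(13,6) = 1716; favorable C(7,6) = 7; P = 7/1716; answer 7/1716
Stage 2: A1 = 7/1716; threaded value p + q = 1723; c = 25412; 25412 = 2^2 * 6353; sigma = (1 + 2 + 4) * (1 + 6353) = 7 * 6354 = 44478; answer 44478

44478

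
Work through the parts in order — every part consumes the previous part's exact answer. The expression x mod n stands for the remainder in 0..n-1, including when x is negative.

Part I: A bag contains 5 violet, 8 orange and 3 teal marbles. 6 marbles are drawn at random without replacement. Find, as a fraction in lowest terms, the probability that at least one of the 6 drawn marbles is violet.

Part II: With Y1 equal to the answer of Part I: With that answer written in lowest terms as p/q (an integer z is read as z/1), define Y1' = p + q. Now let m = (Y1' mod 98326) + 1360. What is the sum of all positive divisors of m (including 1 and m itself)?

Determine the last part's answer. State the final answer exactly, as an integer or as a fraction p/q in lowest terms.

1952

Part I: total draws C(16,6) = 8008; complement C(11,6) = 462; favorable 8008 - 462 = 7546; P = 49/52; answer 49/52
Part II: Y1 = 49/52; threaded value p + q = 101; m = 1461; 1461 = 3 * 487; sigma = (1 + 3) * (1 + 487) = 4 * 488 = 1952; answer 1952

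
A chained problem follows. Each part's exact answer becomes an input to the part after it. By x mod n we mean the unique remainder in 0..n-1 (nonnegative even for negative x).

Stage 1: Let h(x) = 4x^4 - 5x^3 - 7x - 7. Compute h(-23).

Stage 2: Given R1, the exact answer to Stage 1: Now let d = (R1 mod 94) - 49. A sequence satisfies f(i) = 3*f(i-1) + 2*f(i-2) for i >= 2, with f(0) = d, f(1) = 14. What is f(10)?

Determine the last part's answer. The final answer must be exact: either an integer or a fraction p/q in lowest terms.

Stage 1: 4*(-23)^4 - 5*(-23)^3 - 7*(-23)^1 - 7 = (1119364) + (60835) + (161) + (-7) = 1180353; answer 1180353
Stage 2: R1 = 1180353; d = 40; f(2) = 3*(14) + 2*(40) = 122; iterating: f(2)=122, f(3)=394, f(4)=1426, f(5)=5066, f(6)=18050, f(7)=64282, f(8)=228946, f(9)=815402, f(10)=2904098; answer 2904098

2904098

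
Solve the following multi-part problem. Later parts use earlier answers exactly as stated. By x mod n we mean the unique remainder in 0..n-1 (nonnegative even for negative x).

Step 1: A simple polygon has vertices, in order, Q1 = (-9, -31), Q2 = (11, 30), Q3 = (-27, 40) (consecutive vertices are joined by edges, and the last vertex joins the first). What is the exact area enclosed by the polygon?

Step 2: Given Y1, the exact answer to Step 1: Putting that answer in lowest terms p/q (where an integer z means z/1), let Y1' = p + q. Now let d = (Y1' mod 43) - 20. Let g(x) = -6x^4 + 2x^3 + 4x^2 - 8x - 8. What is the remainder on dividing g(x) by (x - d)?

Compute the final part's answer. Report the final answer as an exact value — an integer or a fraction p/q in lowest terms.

Step 1: cross terms: (-9*30 - 11*-31)=71, (11*40 - -27*30)=1250, (-27*-31 - -9*40)=1197; twice the area = |2518| = 2518; area = 1259; answer 1259
Step 2: Y1 = 1259; threaded value p + q = 1260; d = -7; remainder = value at the root: -6*(-7)^4 + 2*(-7)^3 + 4*(-7)^2 - 8*(-7)^1 - 8 = (-14406) + (-686) + (196) + (56) + (-8) = -14848; answer -14848

-14848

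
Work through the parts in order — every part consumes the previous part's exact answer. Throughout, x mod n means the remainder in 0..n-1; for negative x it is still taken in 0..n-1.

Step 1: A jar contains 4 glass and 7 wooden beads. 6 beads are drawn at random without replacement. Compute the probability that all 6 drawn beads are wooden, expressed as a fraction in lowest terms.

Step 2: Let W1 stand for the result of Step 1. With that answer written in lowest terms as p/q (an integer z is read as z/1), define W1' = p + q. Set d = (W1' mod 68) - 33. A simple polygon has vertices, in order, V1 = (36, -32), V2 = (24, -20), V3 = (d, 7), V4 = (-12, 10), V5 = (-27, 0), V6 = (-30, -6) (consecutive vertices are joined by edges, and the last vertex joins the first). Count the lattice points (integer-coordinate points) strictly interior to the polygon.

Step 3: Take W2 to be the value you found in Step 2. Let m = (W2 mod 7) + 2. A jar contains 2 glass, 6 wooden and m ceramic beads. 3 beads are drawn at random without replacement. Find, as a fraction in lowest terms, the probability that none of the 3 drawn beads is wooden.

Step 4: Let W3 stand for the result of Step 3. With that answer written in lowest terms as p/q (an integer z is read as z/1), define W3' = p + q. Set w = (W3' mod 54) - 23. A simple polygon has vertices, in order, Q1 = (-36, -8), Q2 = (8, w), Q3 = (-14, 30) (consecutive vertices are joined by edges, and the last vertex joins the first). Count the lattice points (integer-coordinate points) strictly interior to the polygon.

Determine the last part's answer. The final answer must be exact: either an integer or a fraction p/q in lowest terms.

813

Step 1: total draws C(11,6) = 462; favorable C(7,6) = 7; P = 1/66; answer 1/66
Step 2: W1 = 1/66; threaded value p + q = 67; d = 34; cross terms: (36*-20 - 24*-32)=48, (24*7 - 34*-20)=848, (34*10 - -12*7)=424, (-12*0 - -27*10)=270, (-27*-6 - -30*0)=162, (-30*-32 - 36*-6)=1176; twice the area = |2928| = 2928; area = 1464; boundary points = 12 + 1 + 1 + 5 + 3 + 2 = 24; strictly interior points = area - boundary/2 + 1 = 1453; answer 1453
Step 3: W2 = 1453; m = 6; total draws C(14,3) = 364; favorable C(8,3) = 56; P = 2/13; answer 2/13
Step 4: W3 = 2/13; threaded value p + q = 15; w = -8; cross terms: (-36*-8 - 8*-8)=352, (8*30 - -14*-8)=128, (-14*-8 - -36*30)=1192; twice the area = |1672| = 1672; area = 836; boundary points = 44 + 2 + 2 = 48; strictly interior points = area - boundary/2 + 1 = 813; answer 813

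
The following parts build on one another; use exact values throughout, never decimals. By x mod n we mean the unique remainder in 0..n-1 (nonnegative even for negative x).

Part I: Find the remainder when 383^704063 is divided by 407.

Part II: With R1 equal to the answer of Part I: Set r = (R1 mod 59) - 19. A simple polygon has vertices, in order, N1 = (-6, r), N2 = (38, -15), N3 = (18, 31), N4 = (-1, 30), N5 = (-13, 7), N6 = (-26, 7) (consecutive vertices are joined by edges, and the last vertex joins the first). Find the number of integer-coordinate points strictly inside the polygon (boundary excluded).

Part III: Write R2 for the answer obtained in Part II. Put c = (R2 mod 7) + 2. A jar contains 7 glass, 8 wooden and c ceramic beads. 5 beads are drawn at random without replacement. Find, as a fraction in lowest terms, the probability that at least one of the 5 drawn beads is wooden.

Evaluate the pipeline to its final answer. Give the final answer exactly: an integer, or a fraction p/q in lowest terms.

Part I: squarings mod 407: 383^1=383, 383^2=169, 383^4=71, 383^8=157, 383^16=229, 383^32=345, 383^64=181, 383^128=201, 383^256=108, 383^512=268, 383^1024=192, 383^2048=234, 383^4096=218, 383^8192=312, 383^16384=71, 383^32768=157, 383^65536=229, 383^131072=345, 383^262144=181, 383^524288=201; 383^704063 = 383^1 * 383^2 * 383^4 * 383^8 * 383^16 * 383^32 * 383^512 * 383^1024 * 383^2048 * 383^4096 * 383^8192 * 383^32768 * 383^131072 * 383^524288 = 311 (mod 407); answer 311
Part II: R1 = 311; r = -3; cross terms: (-6*-15 - 38*-3)=204, (38*31 - 18*-15)=1448, (18*30 - -1*31)=571, (-1*7 - -13*30)=383, (-13*7 - -26*7)=91, (-26*-3 - -6*7)=120; twice the area = |2817| = 2817; area = 2817/2; boundary points = 4 + 2 + 1 + 1 + 13 + 10 = 31; strictly interior points = area - boundary/2 + 1 = 1394; answer 1394
Part III: R2 = 1394; c = 3; total draws C(18,5) = 8568; complement C(10,5) = 252; favorable 8568 - 252 = 8316; P = 33/34; answer 33/34

33/34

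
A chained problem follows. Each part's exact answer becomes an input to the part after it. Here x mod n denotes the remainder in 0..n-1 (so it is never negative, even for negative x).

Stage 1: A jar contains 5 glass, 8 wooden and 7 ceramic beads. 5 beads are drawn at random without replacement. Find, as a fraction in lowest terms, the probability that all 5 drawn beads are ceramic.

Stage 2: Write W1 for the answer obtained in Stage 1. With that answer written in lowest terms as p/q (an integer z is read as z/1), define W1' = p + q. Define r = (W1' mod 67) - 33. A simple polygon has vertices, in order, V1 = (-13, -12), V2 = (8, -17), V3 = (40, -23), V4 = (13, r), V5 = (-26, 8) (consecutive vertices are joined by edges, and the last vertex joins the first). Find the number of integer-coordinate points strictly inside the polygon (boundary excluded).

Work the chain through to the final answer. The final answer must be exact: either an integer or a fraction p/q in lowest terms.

252

Stage 1: total draws C(20,5) = 15504; favorable C(7,5) = 21; P = 7/5168; answer 7/5168
Stage 2: W1 = 7/5168; threaded value p + q = 5175; r = -17; cross terms: (-13*-17 - 8*-12)=317, (8*-23 - 40*-17)=496, (40*-17 - 13*-23)=-381, (13*8 - -26*-17)=-338, (-26*-12 - -13*8)=416; twice the area = |510| = 510; area = 255; boundary points = 1 + 2 + 3 + 1 + 1 = 8; strictly interior points = area - boundary/2 + 1 = 252; answer 252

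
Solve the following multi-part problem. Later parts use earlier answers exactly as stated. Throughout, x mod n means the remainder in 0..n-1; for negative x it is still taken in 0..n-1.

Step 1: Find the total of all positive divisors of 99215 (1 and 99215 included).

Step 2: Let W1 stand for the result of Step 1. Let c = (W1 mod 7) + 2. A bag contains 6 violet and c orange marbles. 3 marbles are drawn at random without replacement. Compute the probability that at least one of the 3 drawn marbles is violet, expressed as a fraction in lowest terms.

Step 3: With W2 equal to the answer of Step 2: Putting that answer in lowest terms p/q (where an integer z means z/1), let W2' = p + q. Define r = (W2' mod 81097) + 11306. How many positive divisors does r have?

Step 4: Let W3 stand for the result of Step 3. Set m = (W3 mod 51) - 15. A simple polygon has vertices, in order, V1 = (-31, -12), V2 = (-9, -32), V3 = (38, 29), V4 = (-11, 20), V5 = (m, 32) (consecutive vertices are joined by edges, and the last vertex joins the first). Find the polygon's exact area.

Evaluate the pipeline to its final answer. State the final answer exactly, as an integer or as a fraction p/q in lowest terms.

Step 1: 99215 = 5 * 19843; sigma = (1 + 5) * (1 + 19843) = 6 * 19844 = 119064; answer 119064
Step 2: W1 = 119064; c = 3; total draws C(9,3) = 84; complement C(3,3) = 1; favorable 84 - 1 = 83; P = 83/84; answer 83/84
Step 3: W2 = 83/84; threaded value p + q = 167; r = 11473; 11473 = 7 * 11 * 149; number of divisors = (1+1) * (1+1) * (1+1) = 8; answer 8
Step 4: W3 = 8; m = -7; cross terms: (-31*-32 - -9*-12)=884, (-9*29 - 38*-32)=955, (38*20 - -11*29)=1079, (-11*32 - -7*20)=-212, (-7*-12 - -31*32)=1076; twice the area = |3782| = 3782; area = 1891; answer 1891

1891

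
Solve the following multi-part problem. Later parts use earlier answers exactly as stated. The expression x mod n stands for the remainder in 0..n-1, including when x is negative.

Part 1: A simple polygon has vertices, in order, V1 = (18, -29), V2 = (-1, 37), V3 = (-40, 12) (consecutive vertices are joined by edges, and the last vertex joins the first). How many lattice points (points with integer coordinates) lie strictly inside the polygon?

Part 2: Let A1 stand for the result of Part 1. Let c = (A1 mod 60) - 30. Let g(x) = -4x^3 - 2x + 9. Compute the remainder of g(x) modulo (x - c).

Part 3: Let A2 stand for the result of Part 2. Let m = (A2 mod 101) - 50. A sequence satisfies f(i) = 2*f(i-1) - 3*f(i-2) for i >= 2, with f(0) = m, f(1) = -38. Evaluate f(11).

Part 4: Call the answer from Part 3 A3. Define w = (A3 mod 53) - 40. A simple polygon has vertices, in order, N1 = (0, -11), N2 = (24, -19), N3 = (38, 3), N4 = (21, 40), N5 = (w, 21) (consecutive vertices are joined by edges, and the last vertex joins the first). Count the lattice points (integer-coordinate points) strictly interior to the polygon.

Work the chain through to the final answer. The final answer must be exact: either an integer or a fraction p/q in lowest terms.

Part 1: cross terms: (18*37 - -1*-29)=637, (-1*12 - -40*37)=1468, (-40*-29 - 18*12)=944; twice the area = |3049| = 3049; area = 3049/2; boundary points = 1 + 1 + 1 = 3; strictly interior points = area - boundary/2 + 1 = 1524; answer 1524
Part 2: A1 = 1524; c = -6; remainder = value at the root: -4*(-6)^3 - 2*(-6)^1 + 9 = (864) + (12) + (9) = 885; answer 885
Part 3: A2 = 885; m = 27; f(2) = 2*(-38) - 3*(27) = -157; iterating: f(2)=-157, f(3)=-200, f(4)=71, f(5)=742, f(6)=1271, f(7)=316, f(8)=-3181, f(9)=-7310, f(10)=-5077, f(11)=11776; answer 11776
Part 4: A3 = 11776; w = -30; cross terms: (0*-19 - 24*-11)=264, (24*3 - 38*-19)=794, (38*40 - 21*3)=1457, (21*21 - -30*40)=1641, (-30*-11 - 0*21)=330; twice the area = |4486| = 4486; area = 2243; boundary points = 8 + 2 + 1 + 1 + 2 = 14; strictly interior points = area - boundary/2 + 1 = 2237; answer 2237

2237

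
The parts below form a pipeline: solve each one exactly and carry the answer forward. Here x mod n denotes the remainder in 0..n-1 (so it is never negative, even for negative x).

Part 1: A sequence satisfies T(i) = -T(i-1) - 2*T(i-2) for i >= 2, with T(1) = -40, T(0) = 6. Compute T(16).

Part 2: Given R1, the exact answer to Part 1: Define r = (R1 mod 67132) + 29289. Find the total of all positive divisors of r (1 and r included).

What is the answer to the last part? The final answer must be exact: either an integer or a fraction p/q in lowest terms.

Part 1: T(2) = -1*(-40) - 2*(6) = 28; iterating: T(2)=28, T(3)=52, T(4)=-108, T(5)=4, T(6)=212, T(7)=-220, T(8)=-204, T(9)=644, T(10)=-236, T(11)=-1052, T(12)=1524, T(13)=580, T(14)=-3628, T(15)=2468, T(16)=4788; answer 4788
Part 2: R1 = 4788; r = 34077; 34077 = 3 * 37 * 307; sigma = (1 + 3) * (1 + 37) * (1 + 307) = 4 * 38 * 308 = 46816; answer 46816

46816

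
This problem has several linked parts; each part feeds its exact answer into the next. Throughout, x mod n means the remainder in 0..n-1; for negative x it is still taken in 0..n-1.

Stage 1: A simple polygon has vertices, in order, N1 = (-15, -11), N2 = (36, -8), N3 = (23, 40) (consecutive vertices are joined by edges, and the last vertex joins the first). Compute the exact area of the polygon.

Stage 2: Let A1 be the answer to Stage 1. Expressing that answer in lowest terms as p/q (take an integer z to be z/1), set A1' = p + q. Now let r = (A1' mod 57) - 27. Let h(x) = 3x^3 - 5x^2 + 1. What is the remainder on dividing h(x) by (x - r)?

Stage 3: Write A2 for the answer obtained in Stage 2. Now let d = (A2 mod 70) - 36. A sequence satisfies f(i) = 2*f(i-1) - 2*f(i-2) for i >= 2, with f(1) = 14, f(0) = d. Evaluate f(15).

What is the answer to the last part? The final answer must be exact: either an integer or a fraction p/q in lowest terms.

-3584

Stage 1: cross terms: (-15*-8 - 36*-11)=516, (36*40 - 23*-8)=1624, (23*-11 - -15*40)=347; twice the area = |2487| = 2487; area = 2487/2; answer 2487/2
Stage 2: A1 = 2487/2; threaded value p + q = 2489; r = 11; remainder = value at the root: 3*(11)^3 - 5*(11)^2 + 1 = (3993) + (-605) + (1) = 3389; answer 3389
Stage 3: A2 = 3389; d = -7; f(2) = 2*(14) - 2*(-7) = 42; iterating: f(2)=42, f(3)=56, f(4)=28, f(5)=-56, f(6)=-168, f(7)=-224, f(8)=-112, f(9)=224, f(10)=672, f(11)=896, f(12)=448, f(13)=-896, f(14)=-2688, f(15)=-3584; answer -3584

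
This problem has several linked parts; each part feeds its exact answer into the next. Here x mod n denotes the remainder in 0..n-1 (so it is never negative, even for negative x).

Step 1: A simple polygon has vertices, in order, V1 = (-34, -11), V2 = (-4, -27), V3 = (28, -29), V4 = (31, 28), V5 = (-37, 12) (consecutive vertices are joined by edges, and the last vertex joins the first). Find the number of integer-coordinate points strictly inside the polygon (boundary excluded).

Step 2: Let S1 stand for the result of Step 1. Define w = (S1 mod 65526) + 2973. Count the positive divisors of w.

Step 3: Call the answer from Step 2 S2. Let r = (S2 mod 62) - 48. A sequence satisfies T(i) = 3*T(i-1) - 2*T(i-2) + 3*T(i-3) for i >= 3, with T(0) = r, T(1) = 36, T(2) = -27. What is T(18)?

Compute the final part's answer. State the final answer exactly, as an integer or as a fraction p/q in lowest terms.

-574772517

Step 1: cross terms: (-34*-27 - -4*-11)=874, (-4*-29 - 28*-27)=872, (28*28 - 31*-29)=1683, (31*12 - -37*28)=1408, (-37*-11 - -34*12)=815; twice the area = |5652| = 5652; area = 2826; boundary points = 2 + 2 + 3 + 4 + 1 = 12; strictly interior points = area - boundary/2 + 1 = 2821; answer 2821
Step 2: S1 = 2821; w = 5794; 5794 = 2 * 2897; number of divisors = (1+1) * (1+1) = 4; answer 4
Step 3: S2 = 4; r = -44; T(3) = 3*(-27) - 2*(36) + 3*(-44) = -285; iterating: T(3)=-285, T(4)=-693, T(5)=-1590, T(6)=-4239, T(7)=-11616, T(8)=-31140, T(9)=-82905, T(10)=-221283, T(11)=-591459, T(12)=-1580526, T(13)=-4222509, T(14)=-11280852, T(15)=-30139116, T(16)=-80523171, T(17)=-215133837, T(18)=-574772517; answer -574772517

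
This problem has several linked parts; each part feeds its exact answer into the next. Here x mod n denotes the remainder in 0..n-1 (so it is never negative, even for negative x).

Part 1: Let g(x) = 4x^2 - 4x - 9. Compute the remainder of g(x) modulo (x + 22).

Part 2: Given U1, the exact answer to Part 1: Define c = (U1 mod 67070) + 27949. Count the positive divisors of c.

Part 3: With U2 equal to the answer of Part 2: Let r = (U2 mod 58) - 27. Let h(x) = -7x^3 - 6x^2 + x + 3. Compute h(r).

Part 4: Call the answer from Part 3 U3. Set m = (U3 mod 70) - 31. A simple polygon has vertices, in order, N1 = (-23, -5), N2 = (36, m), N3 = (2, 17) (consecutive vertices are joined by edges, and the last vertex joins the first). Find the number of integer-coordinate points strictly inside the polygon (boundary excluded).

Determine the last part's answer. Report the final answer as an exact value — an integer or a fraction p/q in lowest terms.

Part 1: remainder = value at the root: 4*(-22)^2 - 4*(-22)^1 - 9 = (1936) + (88) + (-9) = 2015; answer 2015
Part 2: U1 = 2015; c = 29964; 29964 = 2^2 * 3 * 11 * 227; number of divisors = (2+1) * (1+1) * (1+1) * (1+1) = 24; answer 24
Part 3: U2 = 24; r = -3; -7*(-3)^3 - 6*(-3)^2 + 1*(-3)^1 + 3 = (189) + (-54) + (-3) + (3) = 135; answer 135
Part 4: U3 = 135; m = 34; cross terms: (-23*34 - 36*-5)=-602, (36*17 - 2*34)=544, (2*-5 - -23*17)=381; twice the area = |323| = 323; area = 323/2; boundary points = 1 + 17 + 1 = 19; strictly interior points = area - boundary/2 + 1 = 153; answer 153

153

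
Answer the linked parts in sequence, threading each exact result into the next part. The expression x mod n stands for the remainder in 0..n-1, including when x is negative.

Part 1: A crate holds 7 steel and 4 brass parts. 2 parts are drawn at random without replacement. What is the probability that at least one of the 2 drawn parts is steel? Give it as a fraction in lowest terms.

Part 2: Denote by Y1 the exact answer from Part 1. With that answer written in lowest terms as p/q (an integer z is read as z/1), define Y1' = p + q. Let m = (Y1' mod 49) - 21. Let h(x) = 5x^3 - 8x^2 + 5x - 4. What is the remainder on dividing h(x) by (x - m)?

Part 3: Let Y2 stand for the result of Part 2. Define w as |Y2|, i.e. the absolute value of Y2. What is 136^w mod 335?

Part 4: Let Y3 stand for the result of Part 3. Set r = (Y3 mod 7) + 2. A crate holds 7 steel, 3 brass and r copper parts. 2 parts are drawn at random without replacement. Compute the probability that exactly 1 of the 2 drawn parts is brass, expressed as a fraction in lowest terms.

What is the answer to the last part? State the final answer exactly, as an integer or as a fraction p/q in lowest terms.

Part 1: total draws C(11,2) = 55; complement C(4,2) = 6; favorable 55 - 6 = 49; P = 49/55; answer 49/55
Part 2: Y1 = 49/55; threaded value p + q = 104; m = -15; remainder = value at the root: 5*(-15)^3 - 8*(-15)^2 + 5*(-15)^1 - 4 = (-16875) + (-1800) + (-75) + (-4) = -18754; answer -18754
Part 3: Y2 = -18754; w = 18754; squarings mod 335: 136^1=136, 136^2=71, 136^4=16, 136^8=256, 136^16=211, 136^32=301, 136^64=151, 136^128=21, 136^256=106, 136^512=181, 136^1024=266, 136^2048=71, 136^4096=16, 136^8192=256, 136^16384=211; 136^18754 = 136^2 * 136^64 * 136^256 * 136^2048 * 136^16384 = 86 (mod 335); answer 86
Part 4: Y3 = 86; r = 4; total draws C(14,2) = 91; favorable C(3,1)*C(11,1) = 33; P = 33/91; answer 33/91

33/91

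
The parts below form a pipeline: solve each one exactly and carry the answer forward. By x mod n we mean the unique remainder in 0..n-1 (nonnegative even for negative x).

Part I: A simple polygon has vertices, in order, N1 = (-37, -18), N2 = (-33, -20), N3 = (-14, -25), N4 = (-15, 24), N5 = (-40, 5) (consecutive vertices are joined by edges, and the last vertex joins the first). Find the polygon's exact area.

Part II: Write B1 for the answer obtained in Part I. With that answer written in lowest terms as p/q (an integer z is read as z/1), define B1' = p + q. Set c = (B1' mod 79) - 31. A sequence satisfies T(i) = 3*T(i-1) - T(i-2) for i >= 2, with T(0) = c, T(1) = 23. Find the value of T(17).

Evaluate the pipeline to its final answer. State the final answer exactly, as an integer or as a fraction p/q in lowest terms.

Part I: cross terms: (-37*-20 - -33*-18)=146, (-33*-25 - -14*-20)=545, (-14*24 - -15*-25)=-711, (-15*5 - -40*24)=885, (-40*-18 - -37*5)=905; twice the area = |1770| = 1770; area = 885; answer 885
Part II: B1 = 885; threaded value p + q = 886; c = -14; T(2) = 3*(23) - 1*(-14) = 83; iterating: T(2)=83, T(3)=226, T(4)=595, T(5)=1559, T(6)=4082, T(7)=10687, T(8)=27979, T(9)=73250, T(10)=191771, T(11)=502063, T(12)=1314418, T(13)=3441191, T(14)=9009155, T(15)=23586274, T(16)=61749667, T(17)=161662727; answer 161662727

161662727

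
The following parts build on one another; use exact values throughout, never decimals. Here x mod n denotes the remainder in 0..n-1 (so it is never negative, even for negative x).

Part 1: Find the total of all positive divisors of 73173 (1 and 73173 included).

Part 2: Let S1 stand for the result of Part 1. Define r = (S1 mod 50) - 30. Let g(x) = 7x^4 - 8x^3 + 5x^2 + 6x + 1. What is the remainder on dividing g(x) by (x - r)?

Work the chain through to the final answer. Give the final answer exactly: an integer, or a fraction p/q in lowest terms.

Part 1: 73173 = 3 * 24391; sigma = (1 + 3) * (1 + 24391) = 4 * 24392 = 97568; answer 97568
Part 2: S1 = 97568; r = -12; remainder = value at the root: 7*(-12)^4 - 8*(-12)^3 + 5*(-12)^2 + 6*(-12)^1 + 1 = (145152) + (13824) + (720) + (-72) + (1) = 159625; answer 159625

159625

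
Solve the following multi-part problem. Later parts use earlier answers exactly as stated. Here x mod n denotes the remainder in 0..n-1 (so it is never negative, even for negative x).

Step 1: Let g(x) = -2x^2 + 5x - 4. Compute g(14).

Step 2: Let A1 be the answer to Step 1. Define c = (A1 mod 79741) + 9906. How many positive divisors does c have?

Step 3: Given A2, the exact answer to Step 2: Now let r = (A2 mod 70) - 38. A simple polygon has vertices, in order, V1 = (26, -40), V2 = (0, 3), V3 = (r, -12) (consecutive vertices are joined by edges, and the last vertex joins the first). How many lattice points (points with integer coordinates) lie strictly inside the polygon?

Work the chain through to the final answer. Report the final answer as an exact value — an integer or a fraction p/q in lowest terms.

924

Step 1: -2*(14)^2 + 5*(14)^1 - 4 = (-392) + (70) + (-4) = -326; answer -326
Step 2: A1 = -326; c = 89321; 89321 = 179 * 499; number of divisors = (1+1) * (1+1) = 4; answer 4
Step 3: A2 = 4; r = -34; cross terms: (26*3 - 0*-40)=78, (0*-12 - -34*3)=102, (-34*-40 - 26*-12)=1672; twice the area = |1852| = 1852; area = 926; boundary points = 1 + 1 + 4 = 6; strictly interior points = area - boundary/2 + 1 = 924; answer 924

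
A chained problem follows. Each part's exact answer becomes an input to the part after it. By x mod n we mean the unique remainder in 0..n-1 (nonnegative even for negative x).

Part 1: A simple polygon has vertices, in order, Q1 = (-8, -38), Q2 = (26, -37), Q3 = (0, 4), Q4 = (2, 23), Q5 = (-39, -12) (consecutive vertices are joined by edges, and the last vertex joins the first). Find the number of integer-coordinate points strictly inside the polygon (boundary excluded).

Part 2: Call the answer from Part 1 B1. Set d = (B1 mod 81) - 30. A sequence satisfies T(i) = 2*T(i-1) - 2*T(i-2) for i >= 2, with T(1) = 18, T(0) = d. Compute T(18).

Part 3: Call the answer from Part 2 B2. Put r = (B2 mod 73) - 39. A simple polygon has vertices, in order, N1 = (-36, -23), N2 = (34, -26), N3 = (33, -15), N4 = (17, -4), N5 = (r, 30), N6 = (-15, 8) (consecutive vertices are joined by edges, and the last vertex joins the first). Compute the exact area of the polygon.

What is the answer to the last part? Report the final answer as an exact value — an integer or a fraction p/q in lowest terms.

Part 1: cross terms: (-8*-37 - 26*-38)=1284, (26*4 - 0*-37)=104, (0*23 - 2*4)=-8, (2*-12 - -39*23)=873, (-39*-38 - -8*-12)=1386; twice the area = |3639| = 3639; area = 3639/2; boundary points = 1 + 1 + 1 + 1 + 1 = 5; strictly interior points = area - boundary/2 + 1 = 1818; answer 1818
Part 2: B1 = 1818; d = 6; T(2) = 2*(18) - 2*(6) = 24; iterating: T(2)=24, T(3)=12, T(4)=-24, T(5)=-72, T(6)=-96, T(7)=-48, T(8)=96, T(9)=288, T(10)=384, T(11)=192, T(12)=-384, T(13)=-1152, T(14)=-1536, T(15)=-768, T(16)=1536, T(17)=4608, T(18)=6144; answer 6144
Part 3: B2 = 6144; r = -27; cross terms: (-36*-26 - 34*-23)=1718, (34*-15 - 33*-26)=348, (33*-4 - 17*-15)=123, (17*30 - -27*-4)=402, (-27*8 - -15*30)=234, (-15*-23 - -36*8)=633; twice the area = |3458| = 3458; area = 1729; answer 1729

1729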